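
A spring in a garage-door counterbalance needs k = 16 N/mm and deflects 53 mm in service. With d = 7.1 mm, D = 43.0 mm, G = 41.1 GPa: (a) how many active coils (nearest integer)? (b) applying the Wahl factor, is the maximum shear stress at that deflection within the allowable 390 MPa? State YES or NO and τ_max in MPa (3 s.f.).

N_a = Gd⁴/(8D³k) = (41.1×10³)(7.1⁴)/(8·43.0³·16) = 10.26 → N_a = 10
Actual rate k = Gd⁴/(8D³·10) = 16.42 N/mm
Working load F = kδ = 16.42·53 = 870.27 N
C = 43.0/7.1 = 6.0563; K_W = (4C−1)/(4C−4)+0.615/C = 1.2499
τ_max = K_W·8FD/(πd³) = 1.2499·266.25 = 332.78 MPa
τ_max ≤ 390 MPa → acceptable

(a) 10 coils; (b) YES, τ_max = 333 MPa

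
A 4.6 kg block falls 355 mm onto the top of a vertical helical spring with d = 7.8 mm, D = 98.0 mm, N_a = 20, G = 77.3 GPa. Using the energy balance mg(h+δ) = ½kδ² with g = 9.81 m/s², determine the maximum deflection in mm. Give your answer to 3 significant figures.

k = Gd⁴/(8D³N_a) = (77.3×10³)(7.8⁴)/(8·98.0³·20) = 1.9 N/mm
W = mg = 4.6 × 9.81 = 45.126 N
½kδ² − Wδ − Wh = 0 → δ = (W + √(W² + 2kWh))/k
δ = (45.126 + √(2036.4 + 60875.8))/1.9 = (45.126 + 250.82)/1.9 = 155.76 mm

156 mm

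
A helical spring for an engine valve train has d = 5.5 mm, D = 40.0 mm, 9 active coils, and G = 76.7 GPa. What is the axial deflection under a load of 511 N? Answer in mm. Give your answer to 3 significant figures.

33.5 mm

k = Gd⁴/(8D³N_a) = (76.7×10³)(5.5⁴)/(8·40.0³·9) = 15.231 N/mm
δ = F/k = 511 / 15.231 = 33.55 mm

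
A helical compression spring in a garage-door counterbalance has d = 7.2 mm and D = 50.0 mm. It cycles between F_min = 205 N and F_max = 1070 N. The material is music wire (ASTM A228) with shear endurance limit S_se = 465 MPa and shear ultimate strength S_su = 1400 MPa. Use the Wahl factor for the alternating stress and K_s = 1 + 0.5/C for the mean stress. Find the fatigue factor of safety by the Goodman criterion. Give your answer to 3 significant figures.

C = D/d = 50.0/7.2 = 6.9444; K_W = (4C−1)/(4C−4)+0.615/C = 1.2147; K_s = 1+0.5/C = 1.0720
F_a = (F_max−F_min)/2 = 432.5 N; F_m = (F_max+F_min)/2 = 637.5 N
τ_a = K_W·8F_aD/(πd³) = 1.2147 × 147.54 = 179.22 MPa
τ_m = K_s·8F_mD/(πd³) = 1.0720 × 217.47 = 233.12 MPa
Goodman: 1/n_f = τ_a/S_se + τ_m/S_su = 179.22/465 + 233.12/1400 = 0.38541 + 0.16652 = 0.55193
n_f = 1/0.55193 = 1.812

1.81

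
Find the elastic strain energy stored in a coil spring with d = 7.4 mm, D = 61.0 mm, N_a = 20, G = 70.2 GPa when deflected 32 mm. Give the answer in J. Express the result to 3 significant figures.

k = Gd⁴/(8D³N_a) = (70.2×10³)(7.4⁴)/(8·61.0³·20) = 5.7963 N/mm
U = ½kδ² = 0.5 × 5.7963 × 32² = 2967.7 N·mm = 2.9677 J

2.97 J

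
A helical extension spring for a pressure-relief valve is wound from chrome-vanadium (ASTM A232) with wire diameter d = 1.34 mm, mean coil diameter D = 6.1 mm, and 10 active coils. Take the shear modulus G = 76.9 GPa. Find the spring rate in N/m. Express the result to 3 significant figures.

13700 N/m

k = Gd⁴/(8D³N_a) = (76.9×10³ × 1.34⁴) / (8 × 6.1³ × 10)
  = 247939 / 18158.5 = 13.654 N/mm = 13654 N/m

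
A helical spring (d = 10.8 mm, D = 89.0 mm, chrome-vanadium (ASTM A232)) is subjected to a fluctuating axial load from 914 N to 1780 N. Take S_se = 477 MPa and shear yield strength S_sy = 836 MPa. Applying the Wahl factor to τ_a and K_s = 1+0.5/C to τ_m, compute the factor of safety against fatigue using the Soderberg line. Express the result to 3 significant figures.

2.00

C = D/d = 89.0/10.8 = 8.2407; K_W = (4C−1)/(4C−4)+0.615/C = 1.1782; K_s = 1+0.5/C = 1.0607
F_a = (F_max−F_min)/2 = 433 N; F_m = (F_max+F_min)/2 = 1347 N
τ_a = K_W·8F_aD/(πd³) = 1.1782 × 77.902 = 91.785 MPa
τ_m = K_s·8F_mD/(πd³) = 1.0607 × 242.34 = 257.04 MPa
Soderberg: 1/n_f = τ_a/S_se + τ_m/S_sy = 91.785/477 + 257.04/836 = 0.19242 + 0.30747 = 0.49989
n_f = 1/0.49989 = 2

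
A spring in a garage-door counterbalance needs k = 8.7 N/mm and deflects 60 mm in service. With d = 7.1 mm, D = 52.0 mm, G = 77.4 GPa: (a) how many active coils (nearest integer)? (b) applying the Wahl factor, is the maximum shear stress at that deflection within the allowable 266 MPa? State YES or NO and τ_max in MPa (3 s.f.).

N_a = Gd⁴/(8D³k) = (77.4×10³)(7.1⁴)/(8·52.0³·8.7) = 20.1 → N_a = 20
Actual rate k = Gd⁴/(8D³·20) = 8.7427 N/mm
Working load F = kδ = 8.7427·60 = 524.56 N
C = 52.0/7.1 = 7.3239; K_W = (4C−1)/(4C−4)+0.615/C = 1.2026
τ_max = K_W·8FD/(πd³) = 1.2026·194.07 = 233.39 MPa
τ_max ≤ 266 MPa → acceptable

(a) 20 coils; (b) YES, τ_max = 233 MPa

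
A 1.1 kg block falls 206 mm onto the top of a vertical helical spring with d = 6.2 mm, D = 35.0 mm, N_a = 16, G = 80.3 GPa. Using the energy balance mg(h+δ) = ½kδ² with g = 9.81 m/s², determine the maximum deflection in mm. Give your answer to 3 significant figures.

14.8 mm

k = Gd⁴/(8D³N_a) = (80.3×10³)(6.2⁴)/(8·35.0³·16) = 21.621 N/mm
W = mg = 1.1 × 9.81 = 10.791 N
½kδ² − Wδ − Wh = 0 → δ = (W + √(W² + 2kWh))/k
δ = (10.791 + √(116.45 + 96123))/21.621 = (10.791 + 310.22)/21.621 = 14.848 mm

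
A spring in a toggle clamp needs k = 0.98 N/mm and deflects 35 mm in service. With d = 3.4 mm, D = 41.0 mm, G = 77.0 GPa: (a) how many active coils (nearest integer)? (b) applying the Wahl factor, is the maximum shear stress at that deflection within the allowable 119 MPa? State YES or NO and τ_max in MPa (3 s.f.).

(a) 19 coils; (b) YES, τ_max = 102 MPa

N_a = Gd⁴/(8D³k) = (77.0×10³)(3.4⁴)/(8·41.0³·0.98) = 19.04 → N_a = 19
Actual rate k = Gd⁴/(8D³·19) = 0.98223 N/mm
Working load F = kδ = 0.98223·35 = 34.378 N
C = 41.0/3.4 = 12.0588; K_W = (4C−1)/(4C−4)+0.615/C = 1.1188
τ_max = K_W·8FD/(πd³) = 1.1188·91.32 = 102.17 MPa
τ_max ≤ 119 MPa → acceptable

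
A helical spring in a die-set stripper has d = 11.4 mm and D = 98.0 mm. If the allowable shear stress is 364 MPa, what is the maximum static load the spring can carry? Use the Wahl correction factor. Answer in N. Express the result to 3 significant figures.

C = D/d = 98.0/11.4 = 8.5965
K_W = (4C−1)/(4C−4) + 0.615/C = 33.386/30.386 + 0.0715 = 1.1703
τ_max = K·8FD/(πd³) → F_max = τ_allow·πd³/(8DK)
F_max = 364·π·11.4³/(8·98.0·1.1703) = 1.6942e+06/917.49 = 1846.6 N

1850 N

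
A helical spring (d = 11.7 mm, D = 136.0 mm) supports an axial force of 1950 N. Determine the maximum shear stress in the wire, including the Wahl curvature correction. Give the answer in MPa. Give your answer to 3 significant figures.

Spring index C = D/d = 136.0/11.7 = 11.6239
K_W = (4C−1)/(4C−4) + 0.615/C = 45.496/42.496 + 0.0529 = 1.1235
τ₀ = 8FD/(πd³) = 8·1950·136.0/(π·11.7³) = 2.1216e+06/5031.6 = 421.65 MPa
τ_max = K·τ₀ = 1.1235 × 421.65 = 473.73 MPa

474 MPa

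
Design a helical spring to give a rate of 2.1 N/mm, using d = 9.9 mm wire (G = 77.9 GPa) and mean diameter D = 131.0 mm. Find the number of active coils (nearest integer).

N_a = Gd⁴/(8D³k) = (77.9×10³ × 9.9⁴)/(8 × 131.0³ × 2.1)
    = 7.48304e+08 / 3.77679e+07 = 19.81 → 20 coils

20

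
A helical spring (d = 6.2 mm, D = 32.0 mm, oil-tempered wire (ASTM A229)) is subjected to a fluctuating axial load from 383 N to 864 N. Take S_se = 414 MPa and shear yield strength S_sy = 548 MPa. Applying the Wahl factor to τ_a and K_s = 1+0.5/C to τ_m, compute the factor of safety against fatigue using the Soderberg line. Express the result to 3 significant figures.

C = D/d = 32.0/6.2 = 5.1613; K_W = (4C−1)/(4C−4)+0.615/C = 1.2994; K_s = 1+0.5/C = 1.0969
F_a = (F_max−F_min)/2 = 240.5 N; F_m = (F_max+F_min)/2 = 623.5 N
τ_a = K_W·8F_aD/(πd³) = 1.2994 × 82.23 = 106.85 MPa
τ_m = K_s·8F_mD/(πd³) = 1.0969 × 213.18 = 233.83 MPa
Soderberg: 1/n_f = τ_a/S_se + τ_m/S_sy = 106.85/414 + 233.83/548 = 0.25809 + 0.42671 = 0.68479
n_f = 1/0.68479 = 1.46

1.46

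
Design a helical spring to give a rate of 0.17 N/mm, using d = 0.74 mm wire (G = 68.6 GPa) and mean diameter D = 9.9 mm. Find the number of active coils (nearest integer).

16

N_a = Gd⁴/(8D³k) = (68.6×10³ × 0.74⁴)/(8 × 9.9³ × 0.17)
    = 20570.8 / 1319.61 = 15.59 → 16 coils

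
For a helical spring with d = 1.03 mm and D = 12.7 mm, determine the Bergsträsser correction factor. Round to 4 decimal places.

C = D/d = 12.7/1.03 = 12.3301
K_B = (4C+2)/(4C−3) = 51.320/46.320 = 1.1079

1.1079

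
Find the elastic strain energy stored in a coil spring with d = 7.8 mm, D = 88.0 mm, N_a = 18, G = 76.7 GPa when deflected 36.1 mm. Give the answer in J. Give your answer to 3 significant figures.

1.89 J

k = Gd⁴/(8D³N_a) = (76.7×10³)(7.8⁴)/(8·88.0³·18) = 2.8931 N/mm
U = ½kδ² = 0.5 × 2.8931 × 36.1² = 1885.2 N·mm = 1.8852 J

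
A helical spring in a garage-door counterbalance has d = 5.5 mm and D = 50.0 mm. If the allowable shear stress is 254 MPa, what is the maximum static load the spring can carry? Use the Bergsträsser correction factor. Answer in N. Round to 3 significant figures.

C = D/d = 50.0/5.5 = 9.0909
K_B = (4C+2)/(4C−3) = 38.364/33.364 = 1.1499
τ_max = K·8FD/(πd³) → F_max = τ_allow·πd³/(8DK)
F_max = 254·π·5.5³/(8·50.0·1.1499) = 1.3276e+05/459.95 = 288.65 N

289 N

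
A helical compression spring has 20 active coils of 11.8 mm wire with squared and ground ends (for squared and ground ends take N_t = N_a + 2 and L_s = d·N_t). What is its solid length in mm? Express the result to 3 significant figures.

260 mm

squared and ground ends: N_t = N_a + 2 = 20 + 2 = 22
L_s = d·N_t = 11.8 × 22 = 259.6 mm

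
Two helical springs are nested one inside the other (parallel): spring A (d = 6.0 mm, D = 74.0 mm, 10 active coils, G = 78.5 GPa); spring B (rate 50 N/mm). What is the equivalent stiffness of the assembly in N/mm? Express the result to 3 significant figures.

53.1 N/mm

k_A = Gd⁴/(8D³N_a) = (78.5×10³)(6.0⁴)/(8·74.0³·10) = 3.1383 N/mm
Parallel: k_eq = 3.1383 + 50 = 53.138 N/mm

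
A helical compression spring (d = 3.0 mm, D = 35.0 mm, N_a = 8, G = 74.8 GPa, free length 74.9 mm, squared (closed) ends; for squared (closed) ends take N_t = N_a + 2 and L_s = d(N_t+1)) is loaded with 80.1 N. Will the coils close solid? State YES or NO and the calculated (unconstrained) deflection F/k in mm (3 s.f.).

NO, δ = 36.3 mm

k = Gd⁴/(8D³N_a) = (74.8×10³)(3.0⁴)/(8·35.0³·8) = 2.208 N/mm
N_t = 10; L_s = 3.0·11 = 33 mm; δ_solid = L₀ − L_s = 74.9 − 33 = 41.9 mm
δ = F/k = 80.1/2.208 = 36.277 mm
δ < δ_solid → spring does not go solid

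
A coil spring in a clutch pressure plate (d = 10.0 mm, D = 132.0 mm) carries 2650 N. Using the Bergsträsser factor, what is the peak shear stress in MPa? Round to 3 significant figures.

980 MPa

Spring index C = D/d = 132.0/10.0 = 13.2000
K_B = (4C+2)/(4C−3) = 54.800/49.800 = 1.1004
τ₀ = 8FD/(πd³) = 8·2650·132.0/(π·10.0³) = 2.7984e+06/3141.6 = 890.76 MPa
τ_max = K·τ₀ = 1.1004 × 890.76 = 980.19 MPa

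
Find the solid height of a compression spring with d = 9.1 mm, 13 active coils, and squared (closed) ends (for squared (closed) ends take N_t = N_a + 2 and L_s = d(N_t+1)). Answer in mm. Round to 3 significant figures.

146 mm

squared (closed) ends: N_t = N_a + 2 = 13 + 2 = 15
L_s = d·(N_t+1) = 9.1 × 16 = 145.6 mm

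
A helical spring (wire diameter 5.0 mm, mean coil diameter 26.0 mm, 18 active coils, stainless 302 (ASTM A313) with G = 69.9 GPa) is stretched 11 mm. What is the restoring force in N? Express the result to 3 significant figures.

k = Gd⁴/(8D³N_a) = (69.9×10³)(5.0⁴)/(8·26.0³·18) = 17.261 N/mm
F = k·δ = 17.261 × 11 = 189.87 N

190 N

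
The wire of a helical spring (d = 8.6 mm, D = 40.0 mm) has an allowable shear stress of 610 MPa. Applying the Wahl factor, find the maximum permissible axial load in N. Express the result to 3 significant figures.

C = D/d = 40.0/8.6 = 4.6512
K_W = (4C−1)/(4C−4) + 0.615/C = 17.605/14.605 + 0.1322 = 1.3376
τ_max = K·8FD/(πd³) → F_max = τ_allow·πd³/(8DK)
F_max = 610·π·8.6³/(8·40.0·1.3376) = 1.2189e+06/428.04 = 2847.6 N

2850 N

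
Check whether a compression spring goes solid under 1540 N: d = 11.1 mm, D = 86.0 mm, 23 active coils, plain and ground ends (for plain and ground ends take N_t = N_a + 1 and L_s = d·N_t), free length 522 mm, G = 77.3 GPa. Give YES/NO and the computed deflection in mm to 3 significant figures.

k = Gd⁴/(8D³N_a) = (77.3×10³)(11.1⁴)/(8·86.0³·23) = 10.027 N/mm
N_t = 24; L_s = 11.1·24 = 266.4 mm; δ_solid = L₀ − L_s = 522 − 266.4 = 255.6 mm
δ = F/k = 1540/10.027 = 153.59 mm
δ < δ_solid → spring does not go solid

NO, δ = 154 mm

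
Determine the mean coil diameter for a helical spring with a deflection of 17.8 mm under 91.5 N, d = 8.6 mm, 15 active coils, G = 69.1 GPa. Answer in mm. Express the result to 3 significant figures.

Required rate k = F/δ = 91.5/17.8 = 5.1404 N/mm
D = (Gd⁴/(8N_a·k))^(1/3) = (69.1×10³·8.6⁴/(8·15·5.1404))^(1/3)
  = (612759)^(1/3) = 84.9369 mm

84.9 mm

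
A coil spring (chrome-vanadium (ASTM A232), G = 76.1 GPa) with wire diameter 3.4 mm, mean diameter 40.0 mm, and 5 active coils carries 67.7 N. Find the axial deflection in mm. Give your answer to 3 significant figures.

k = Gd⁴/(8D³N_a) = (76.1×10³)(3.4⁴)/(8·40.0³·5) = 3.9725 N/mm
δ = F/k = 67.7 / 3.9725 = 17.042 mm

17.0 mm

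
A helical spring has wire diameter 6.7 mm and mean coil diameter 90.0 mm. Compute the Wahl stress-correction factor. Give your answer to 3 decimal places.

C = D/d = 90.0/6.7 = 13.4328
K_W = (4C−1)/(4C−4) + 0.615/C = 52.731/49.731 + 0.0458 = 1.1061

1.106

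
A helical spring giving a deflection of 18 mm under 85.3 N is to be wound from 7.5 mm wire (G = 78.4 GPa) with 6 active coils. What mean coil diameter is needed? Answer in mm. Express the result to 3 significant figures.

Required rate k = F/δ = 85.3/18 = 4.7389 N/mm
D = (Gd⁴/(8N_a·k))^(1/3) = (78.4×10³·7.5⁴/(8·6·4.7389))^(1/3)
  = (1.09054e+06)^(1/3) = 102.9314 mm

103 mm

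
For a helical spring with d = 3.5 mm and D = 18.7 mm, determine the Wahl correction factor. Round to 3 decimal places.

C = D/d = 18.7/3.5 = 5.3429
K_W = (4C−1)/(4C−4) + 0.615/C = 20.371/17.371 + 0.1151 = 1.2878

1.288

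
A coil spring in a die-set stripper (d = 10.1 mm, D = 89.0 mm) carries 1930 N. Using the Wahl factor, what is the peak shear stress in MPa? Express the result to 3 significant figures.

495 MPa

Spring index C = D/d = 89.0/10.1 = 8.8119
K_W = (4C−1)/(4C−4) + 0.615/C = 34.248/31.248 + 0.0698 = 1.1658
τ₀ = 8FD/(πd³) = 8·1930·89.0/(π·10.1³) = 1.37416e+06/3236.8 = 424.54 MPa
τ_max = K·τ₀ = 1.1658 × 424.54 = 494.93 MPa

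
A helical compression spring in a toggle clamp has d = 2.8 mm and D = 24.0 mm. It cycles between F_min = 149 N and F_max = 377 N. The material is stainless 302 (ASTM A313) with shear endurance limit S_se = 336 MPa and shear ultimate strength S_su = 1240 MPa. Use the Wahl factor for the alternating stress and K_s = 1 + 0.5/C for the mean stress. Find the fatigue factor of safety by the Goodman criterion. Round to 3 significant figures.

C = D/d = 24.0/2.8 = 8.5714; K_W = (4C−1)/(4C−4)+0.615/C = 1.1708; K_s = 1+0.5/C = 1.0583
F_a = (F_max−F_min)/2 = 114 N; F_m = (F_max+F_min)/2 = 263 N
τ_a = K_W·8F_aD/(πd³) = 1.1708 × 317.38 = 371.59 MPa
τ_m = K_s·8F_mD/(πd³) = 1.0583 × 732.21 = 774.92 MPa
Goodman: 1/n_f = τ_a/S_se + τ_m/S_su = 371.59/336 + 774.92/1240 = 1.10593 + 0.62493 = 1.7309
n_f = 1/1.7309 = 0.5777

0.578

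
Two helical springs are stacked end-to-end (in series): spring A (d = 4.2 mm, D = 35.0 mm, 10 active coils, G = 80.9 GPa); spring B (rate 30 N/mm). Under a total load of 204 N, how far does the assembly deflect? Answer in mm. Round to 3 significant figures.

34.6 mm

k_A = Gd⁴/(8D³N_a) = (80.9×10³)(4.2⁴)/(8·35.0³·10) = 7.3392 N/mm
Series: 1/k_eq = 1/7.3392 + 1/30 = 0.16959; k_eq = 5.8967 N/mm
δ = F/k_eq = 204/5.8967 = 34.596 mm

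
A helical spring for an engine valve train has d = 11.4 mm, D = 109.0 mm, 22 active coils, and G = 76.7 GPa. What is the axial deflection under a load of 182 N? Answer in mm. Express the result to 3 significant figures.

32.0 mm

k = Gd⁴/(8D³N_a) = (76.7×10³)(11.4⁴)/(8·109.0³·22) = 5.6836 N/mm
δ = F/k = 182 / 5.6836 = 32.022 mm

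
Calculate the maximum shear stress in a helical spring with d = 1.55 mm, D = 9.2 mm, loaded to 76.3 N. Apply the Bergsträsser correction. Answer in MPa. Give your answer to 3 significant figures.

596 MPa

Spring index C = D/d = 9.2/1.55 = 5.9355
K_B = (4C+2)/(4C−3) = 25.742/20.742 = 1.2411
τ₀ = 8FD/(πd³) = 8·76.3·9.2/(π·1.55³) = 5615.68/11.699 = 480.02 MPa
τ_max = K·τ₀ = 1.2411 × 480.02 = 595.73 MPa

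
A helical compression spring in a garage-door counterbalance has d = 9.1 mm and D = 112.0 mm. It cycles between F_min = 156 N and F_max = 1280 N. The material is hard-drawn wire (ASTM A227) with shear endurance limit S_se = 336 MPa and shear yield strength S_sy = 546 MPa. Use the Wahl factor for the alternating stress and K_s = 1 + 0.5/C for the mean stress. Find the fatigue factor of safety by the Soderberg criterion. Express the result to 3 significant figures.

0.817

C = D/d = 112.0/9.1 = 12.3077; K_W = (4C−1)/(4C−4)+0.615/C = 1.1163; K_s = 1+0.5/C = 1.0406
F_a = (F_max−F_min)/2 = 562 N; F_m = (F_max+F_min)/2 = 718 N
τ_a = K_W·8F_aD/(πd³) = 1.1163 × 212.7 = 237.44 MPa
τ_m = K_s·8F_mD/(πd³) = 1.0406 × 271.74 = 282.78 MPa
Soderberg: 1/n_f = τ_a/S_se + τ_m/S_sy = 237.44/336 + 282.78/546 = 0.70666 + 0.51792 = 1.2246
n_f = 1/1.2246 = 0.8166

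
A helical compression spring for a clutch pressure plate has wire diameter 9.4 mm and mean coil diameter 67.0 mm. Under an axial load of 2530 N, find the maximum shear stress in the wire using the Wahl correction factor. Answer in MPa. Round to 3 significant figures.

628 MPa

Spring index C = D/d = 67.0/9.4 = 7.1277
K_W = (4C−1)/(4C−4) + 0.615/C = 27.511/24.511 + 0.0863 = 1.2087
τ₀ = 8FD/(πd³) = 8·2530·67.0/(π·9.4³) = 1.35608e+06/2609.4 = 519.7 MPa
τ_max = K·τ₀ = 1.2087 × 519.7 = 628.15 MPa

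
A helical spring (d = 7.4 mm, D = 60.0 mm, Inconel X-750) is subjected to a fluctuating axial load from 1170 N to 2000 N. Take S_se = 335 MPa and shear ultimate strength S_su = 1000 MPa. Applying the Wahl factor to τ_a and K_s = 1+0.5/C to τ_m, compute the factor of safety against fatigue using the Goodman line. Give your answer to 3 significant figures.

C = D/d = 60.0/7.4 = 8.1081; K_W = (4C−1)/(4C−4)+0.615/C = 1.1814; K_s = 1+0.5/C = 1.0617
F_a = (F_max−F_min)/2 = 415 N; F_m = (F_max+F_min)/2 = 1585 N
τ_a = K_W·8F_aD/(πd³) = 1.1814 × 156.47 = 184.85 MPa
τ_m = K_s·8F_mD/(πd³) = 1.0617 × 597.62 = 634.47 MPa
Goodman: 1/n_f = τ_a/S_se + τ_m/S_su = 184.85/335 + 634.47/1000 = 0.55180 + 0.63447 = 1.1863
n_f = 1/1.1863 = 0.843

0.843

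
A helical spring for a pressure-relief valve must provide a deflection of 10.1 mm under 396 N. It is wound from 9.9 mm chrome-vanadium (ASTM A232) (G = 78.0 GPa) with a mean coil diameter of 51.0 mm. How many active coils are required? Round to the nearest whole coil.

18

Required rate k = F/δ = 396/10.1 = 39.208 N/mm
N_a = Gd⁴/(8D³k) = (78.0×10³ × 9.9⁴)/(8 × 51.0³ × 39.208)
    = 7.49265e+08 / 4.16078e+07 = 18.01 → 18 coils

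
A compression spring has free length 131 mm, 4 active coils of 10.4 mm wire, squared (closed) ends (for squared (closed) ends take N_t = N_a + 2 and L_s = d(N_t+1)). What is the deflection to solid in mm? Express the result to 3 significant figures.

58.2 mm

N_t = 6; L_s = 10.4·7 = 72.8 mm
δ_solid = L₀ − L_s = 131 − 72.8 = 58.2 mm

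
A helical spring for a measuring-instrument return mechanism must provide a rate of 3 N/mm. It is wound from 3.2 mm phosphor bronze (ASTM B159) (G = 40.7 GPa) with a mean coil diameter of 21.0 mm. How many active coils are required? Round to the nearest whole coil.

19

N_a = Gd⁴/(8D³k) = (40.7×10³ × 3.2⁴)/(8 × 21.0³ × 3)
    = 4.2677e+06 / 222264 = 19.2 → 19 coils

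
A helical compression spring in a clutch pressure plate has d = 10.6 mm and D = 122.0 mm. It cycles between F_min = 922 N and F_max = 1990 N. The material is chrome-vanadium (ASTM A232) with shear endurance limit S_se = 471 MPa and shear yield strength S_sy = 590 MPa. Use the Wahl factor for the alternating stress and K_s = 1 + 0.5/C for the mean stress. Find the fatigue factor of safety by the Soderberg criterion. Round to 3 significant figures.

C = D/d = 122.0/10.6 = 11.5094; K_W = (4C−1)/(4C−4)+0.615/C = 1.1248; K_s = 1+0.5/C = 1.0434
F_a = (F_max−F_min)/2 = 534 N; F_m = (F_max+F_min)/2 = 1456 N
τ_a = K_W·8F_aD/(πd³) = 1.1248 × 139.29 = 156.67 MPa
τ_m = K_s·8F_mD/(πd³) = 1.0434 × 379.79 = 396.29 MPa
Soderberg: 1/n_f = τ_a/S_se + τ_m/S_sy = 156.67/471 + 396.29/590 = 0.33264 + 0.67168 = 1.0043
n_f = 1/1.0043 = 0.9957

0.996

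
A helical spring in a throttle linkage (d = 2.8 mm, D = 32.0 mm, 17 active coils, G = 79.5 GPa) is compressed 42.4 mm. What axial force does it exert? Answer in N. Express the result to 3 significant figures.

46.5 N

k = Gd⁴/(8D³N_a) = (79.5×10³)(2.8⁴)/(8·32.0³·17) = 1.0965 N/mm
F = k·δ = 1.0965 × 42.4 = 46.492 N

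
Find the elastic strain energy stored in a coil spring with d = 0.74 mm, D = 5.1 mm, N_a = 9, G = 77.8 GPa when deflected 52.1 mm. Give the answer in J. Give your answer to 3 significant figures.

3.32 J

k = Gd⁴/(8D³N_a) = (77.8×10³)(0.74⁴)/(8·5.1³·9) = 2.4427 N/mm
U = ½kδ² = 0.5 × 2.4427 × 52.1² = 3315.2 N·mm = 3.3152 J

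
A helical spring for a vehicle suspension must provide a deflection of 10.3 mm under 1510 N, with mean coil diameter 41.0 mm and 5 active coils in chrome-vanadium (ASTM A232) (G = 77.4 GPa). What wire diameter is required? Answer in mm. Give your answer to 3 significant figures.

8.50 mm

Required rate k = F/δ = 1510/10.3 = 146.6 N/mm
d = (8D³N_a·k / G)^(1/4) = (8·41.0³·5·146.6 / (77.4×10³))^0.25
  = (5221.7)^0.25 = 8.5007 mm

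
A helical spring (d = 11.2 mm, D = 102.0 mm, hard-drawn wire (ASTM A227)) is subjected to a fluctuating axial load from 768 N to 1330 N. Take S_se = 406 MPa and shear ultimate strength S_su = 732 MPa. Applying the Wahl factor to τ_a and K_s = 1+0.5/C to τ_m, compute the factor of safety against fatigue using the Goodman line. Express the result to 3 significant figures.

C = D/d = 102.0/11.2 = 9.1071; K_W = (4C−1)/(4C−4)+0.615/C = 1.1600; K_s = 1+0.5/C = 1.0549
F_a = (F_max−F_min)/2 = 281 N; F_m = (F_max+F_min)/2 = 1049 N
τ_a = K_W·8F_aD/(πd³) = 1.1600 × 51.951 = 60.265 MPa
τ_m = K_s·8F_mD/(πd³) = 1.0549 × 193.94 = 204.59 MPa
Goodman: 1/n_f = τ_a/S_se + τ_m/S_su = 60.265/406 + 204.59/732 = 0.14844 + 0.27949 = 0.42792
n_f = 1/0.42792 = 2.337

2.34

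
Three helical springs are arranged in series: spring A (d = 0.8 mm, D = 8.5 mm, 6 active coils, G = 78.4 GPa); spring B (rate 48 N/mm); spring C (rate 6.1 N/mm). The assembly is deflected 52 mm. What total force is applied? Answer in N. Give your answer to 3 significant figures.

k_A = Gd⁴/(8D³N_a) = (78.4×10³)(0.8⁴)/(8·8.5³·6) = 1.0894 N/mm
Series: 1/k_eq = 1/1.0894 + 1/48 + 1/6.1 = 1.1027; k_eq = 0.90685 N/mm
F = k_eq·δ = 0.90685·52 = 47.156 N

47.2 N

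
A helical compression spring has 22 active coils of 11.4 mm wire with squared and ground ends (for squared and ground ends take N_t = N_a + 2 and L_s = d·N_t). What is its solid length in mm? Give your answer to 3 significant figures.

274 mm

squared and ground ends: N_t = N_a + 2 = 22 + 2 = 24
L_s = d·N_t = 11.4 × 24 = 273.6 mm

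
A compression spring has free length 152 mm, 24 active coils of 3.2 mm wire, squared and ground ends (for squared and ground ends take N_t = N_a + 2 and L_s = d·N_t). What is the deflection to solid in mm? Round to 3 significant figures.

68.8 mm

N_t = 26; L_s = 3.2·26 = 83.2 mm
δ_solid = L₀ − L_s = 152 − 83.2 = 68.8 mm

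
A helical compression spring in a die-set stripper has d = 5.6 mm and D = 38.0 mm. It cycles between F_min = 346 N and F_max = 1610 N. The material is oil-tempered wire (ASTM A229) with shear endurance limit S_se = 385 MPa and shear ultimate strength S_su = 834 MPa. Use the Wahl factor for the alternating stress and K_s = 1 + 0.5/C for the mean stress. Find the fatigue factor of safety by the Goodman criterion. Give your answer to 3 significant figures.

0.556

C = D/d = 38.0/5.6 = 6.7857; K_W = (4C−1)/(4C−4)+0.615/C = 1.2203; K_s = 1+0.5/C = 1.0737
F_a = (F_max−F_min)/2 = 632 N; F_m = (F_max+F_min)/2 = 978 N
τ_a = K_W·8F_aD/(πd³) = 1.2203 × 348.24 = 424.94 MPa
τ_m = K_s·8F_mD/(πd³) = 1.0737 × 538.89 = 578.6 MPa
Goodman: 1/n_f = τ_a/S_se + τ_m/S_su = 424.94/385 + 578.6/834 = 1.10375 + 0.69376 = 1.7975
n_f = 1/1.7975 = 0.5563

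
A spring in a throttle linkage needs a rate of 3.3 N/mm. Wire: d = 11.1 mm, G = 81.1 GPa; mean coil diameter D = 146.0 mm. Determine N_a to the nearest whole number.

N_a = Gd⁴/(8D³k) = (81.1×10³ × 11.1⁴)/(8 × 146.0³ × 3.3)
    = 1.23116e+09 / 8.21604e+07 = 14.98 → 15 coils

15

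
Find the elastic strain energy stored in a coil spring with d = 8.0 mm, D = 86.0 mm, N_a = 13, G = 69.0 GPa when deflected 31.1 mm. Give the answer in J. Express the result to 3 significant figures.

k = Gd⁴/(8D³N_a) = (69.0×10³)(8.0⁴)/(8·86.0³·13) = 4.2725 N/mm
U = ½kδ² = 0.5 × 4.2725 × 31.1² = 2066.2 N·mm = 2.0662 J

2.07 J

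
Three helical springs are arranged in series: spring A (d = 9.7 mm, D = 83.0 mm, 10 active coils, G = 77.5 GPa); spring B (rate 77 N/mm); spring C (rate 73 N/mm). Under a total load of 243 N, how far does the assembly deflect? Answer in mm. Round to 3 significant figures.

22.7 mm

k_A = Gd⁴/(8D³N_a) = (77.5×10³)(9.7⁴)/(8·83.0³·10) = 14.999 N/mm
Series: 1/k_eq = 1/14.999 + 1/77 + 1/73 = 0.093356; k_eq = 10.712 N/mm
δ = F/k_eq = 243/10.712 = 22.686 mm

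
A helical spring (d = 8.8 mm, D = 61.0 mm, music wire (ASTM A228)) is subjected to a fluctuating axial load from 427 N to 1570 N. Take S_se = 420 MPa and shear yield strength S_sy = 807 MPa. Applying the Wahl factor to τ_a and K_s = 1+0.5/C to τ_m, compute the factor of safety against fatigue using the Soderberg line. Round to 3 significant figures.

1.47

C = D/d = 61.0/8.8 = 6.9318; K_W = (4C−1)/(4C−4)+0.615/C = 1.2152; K_s = 1+0.5/C = 1.0721
F_a = (F_max−F_min)/2 = 571.5 N; F_m = (F_max+F_min)/2 = 998.5 N
τ_a = K_W·8F_aD/(πd³) = 1.2152 × 130.27 = 158.3 MPa
τ_m = K_s·8F_mD/(πd³) = 1.0721 × 227.6 = 244.02 MPa
Soderberg: 1/n_f = τ_a/S_se + τ_m/S_sy = 158.3/420 + 244.02/807 = 0.37690 + 0.30237 = 0.67927
n_f = 1/0.67927 = 1.472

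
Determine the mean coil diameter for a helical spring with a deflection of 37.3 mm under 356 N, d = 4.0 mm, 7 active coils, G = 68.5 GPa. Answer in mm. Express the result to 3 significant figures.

Required rate k = F/δ = 356/37.3 = 9.5442 N/mm
D = (Gd⁴/(8N_a·k))^(1/3) = (68.5×10³·4.0⁴/(8·7·9.5442))^(1/3)
  = (32809.6)^(1/3) = 32.0135 mm

32.0 mm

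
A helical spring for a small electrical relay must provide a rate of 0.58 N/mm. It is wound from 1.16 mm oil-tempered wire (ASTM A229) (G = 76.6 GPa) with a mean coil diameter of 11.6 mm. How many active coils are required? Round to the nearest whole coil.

19

N_a = Gd⁴/(8D³k) = (76.6×10³ × 1.16⁴)/(8 × 11.6³ × 0.58)
    = 138695 / 7242.56 = 19.15 → 19 coils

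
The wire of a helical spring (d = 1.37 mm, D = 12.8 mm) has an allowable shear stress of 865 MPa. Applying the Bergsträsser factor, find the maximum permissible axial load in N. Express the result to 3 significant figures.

C = D/d = 12.8/1.37 = 9.3431
K_B = (4C+2)/(4C−3) = 39.372/34.372 = 1.1455
τ_max = K·8FD/(πd³) → F_max = τ_allow·πd³/(8DK)
F_max = 865·π·1.37³/(8·12.8·1.1455) = 6987.6/117.3 = 59.572 N

59.6 N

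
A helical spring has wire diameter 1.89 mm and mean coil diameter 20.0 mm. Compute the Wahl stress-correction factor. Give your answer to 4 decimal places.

1.1364

C = D/d = 20.0/1.89 = 10.5820
K_W = (4C−1)/(4C−4) + 0.615/C = 41.328/38.328 + 0.0581 = 1.1364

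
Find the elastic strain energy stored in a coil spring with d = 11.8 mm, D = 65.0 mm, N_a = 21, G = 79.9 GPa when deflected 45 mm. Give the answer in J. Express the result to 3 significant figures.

34.0 J

k = Gd⁴/(8D³N_a) = (79.9×10³)(11.8⁴)/(8·65.0³·21) = 33.576 N/mm
U = ½kδ² = 0.5 × 33.576 × 45² = 33995 N·mm = 33.995 J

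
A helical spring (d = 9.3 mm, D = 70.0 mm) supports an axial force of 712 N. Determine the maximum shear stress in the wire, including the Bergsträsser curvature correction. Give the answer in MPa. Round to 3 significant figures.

Spring index C = D/d = 70.0/9.3 = 7.5269
K_B = (4C+2)/(4C−3) = 32.108/27.108 = 1.1845
τ₀ = 8FD/(πd³) = 8·712·70.0/(π·9.3³) = 398720/2527 = 157.79 MPa
τ_max = K·τ₀ = 1.1845 × 157.79 = 186.89 MPa

187 MPa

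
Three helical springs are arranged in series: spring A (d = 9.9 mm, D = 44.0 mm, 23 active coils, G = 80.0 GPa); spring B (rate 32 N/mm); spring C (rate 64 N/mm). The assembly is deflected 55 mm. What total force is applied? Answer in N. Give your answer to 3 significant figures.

k_A = Gd⁴/(8D³N_a) = (80.0×10³)(9.9⁴)/(8·44.0³·23) = 49.029 N/mm
Series: 1/k_eq = 1/49.029 + 1/32 + 1/64 = 0.067271; k_eq = 14.865 N/mm
F = k_eq·δ = 14.865·55 = 817.59 N

818 N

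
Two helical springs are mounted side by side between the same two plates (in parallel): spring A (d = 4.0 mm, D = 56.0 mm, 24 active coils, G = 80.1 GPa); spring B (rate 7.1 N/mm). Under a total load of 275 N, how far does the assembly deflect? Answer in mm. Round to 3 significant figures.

k_A = Gd⁴/(8D³N_a) = (80.1×10³)(4.0⁴)/(8·56.0³·24) = 0.60815 N/mm
Parallel: k_eq = 0.60815 + 7.1 = 7.7081 N/mm
δ = F/k_eq = 275/7.7081 = 35.677 mm

35.7 mm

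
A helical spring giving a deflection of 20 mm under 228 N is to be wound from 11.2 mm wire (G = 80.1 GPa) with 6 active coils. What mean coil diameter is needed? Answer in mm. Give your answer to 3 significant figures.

Required rate k = F/δ = 228/20 = 11.4 N/mm
D = (Gd⁴/(8N_a·k))^(1/3) = (80.1×10³·11.2⁴/(8·6·11.4))^(1/3)
  = (2.30334e+06)^(1/3) = 132.0645 mm

132 mm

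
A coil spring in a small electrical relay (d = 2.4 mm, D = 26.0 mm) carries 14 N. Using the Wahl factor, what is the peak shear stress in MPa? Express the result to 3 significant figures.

Spring index C = D/d = 26.0/2.4 = 10.8333
K_W = (4C−1)/(4C−4) + 0.615/C = 42.333/39.333 + 0.0568 = 1.1330
τ₀ = 8FD/(πd³) = 8·14·26.0/(π·2.4³) = 2912/43.429 = 67.051 MPa
τ_max = K·τ₀ = 1.1330 × 67.051 = 75.972 MPa

76.0 MPa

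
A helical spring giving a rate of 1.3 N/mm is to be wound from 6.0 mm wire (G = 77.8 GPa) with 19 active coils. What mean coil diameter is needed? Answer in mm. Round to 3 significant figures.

79.9 mm

D = (Gd⁴/(8N_a·k))^(1/3) = (77.8×10³·6.0⁴/(8·19·1.3))^(1/3)
  = (510267)^(1/3) = 79.9096 mm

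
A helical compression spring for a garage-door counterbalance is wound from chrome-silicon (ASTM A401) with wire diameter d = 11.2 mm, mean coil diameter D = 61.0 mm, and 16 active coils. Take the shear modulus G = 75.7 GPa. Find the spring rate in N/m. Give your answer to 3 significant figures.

k = Gd⁴/(8D³N_a) = (75.7×10³ × 11.2⁴) / (8 × 61.0³ × 16)
  = 1.19115e+09 / 2.90536e+07 = 40.999 N/mm = 40999 N/m

41000 N/m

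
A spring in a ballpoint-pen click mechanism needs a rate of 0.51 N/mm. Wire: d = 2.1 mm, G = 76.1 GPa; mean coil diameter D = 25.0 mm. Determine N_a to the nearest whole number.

N_a = Gd⁴/(8D³k) = (76.1×10³ × 2.1⁴)/(8 × 25.0³ × 0.51)
    = 1.48e+06 / 63750 = 23.22 → 23 coils

23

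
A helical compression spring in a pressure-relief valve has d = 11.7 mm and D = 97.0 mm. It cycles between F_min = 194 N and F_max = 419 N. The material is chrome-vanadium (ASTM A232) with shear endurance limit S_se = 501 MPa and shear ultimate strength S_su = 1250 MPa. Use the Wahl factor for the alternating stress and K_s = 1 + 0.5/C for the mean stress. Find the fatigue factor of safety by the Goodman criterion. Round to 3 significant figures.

C = D/d = 97.0/11.7 = 8.2906; K_W = (4C−1)/(4C−4)+0.615/C = 1.1771; K_s = 1+0.5/C = 1.0603
F_a = (F_max−F_min)/2 = 112.5 N; F_m = (F_max+F_min)/2 = 306.5 N
τ_a = K_W·8F_aD/(πd³) = 1.1771 × 17.35 = 20.422 MPa
τ_m = K_s·8F_mD/(πd³) = 1.0603 × 47.27 = 50.121 MPa
Goodman: 1/n_f = τ_a/S_se + τ_m/S_su = 20.422/501 + 50.121/1250 = 0.04076 + 0.04010 = 0.080859
n_f = 1/0.080859 = 12.37

12.4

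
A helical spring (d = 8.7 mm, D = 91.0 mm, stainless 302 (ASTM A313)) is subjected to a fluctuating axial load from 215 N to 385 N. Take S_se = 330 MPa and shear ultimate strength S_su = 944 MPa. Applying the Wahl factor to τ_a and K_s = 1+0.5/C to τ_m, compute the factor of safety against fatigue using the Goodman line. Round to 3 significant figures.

C = D/d = 91.0/8.7 = 10.4598; K_W = (4C−1)/(4C−4)+0.615/C = 1.1381; K_s = 1+0.5/C = 1.0478
F_a = (F_max−F_min)/2 = 85 N; F_m = (F_max+F_min)/2 = 300 N
τ_a = K_W·8F_aD/(πd³) = 1.1381 × 29.912 = 34.042 MPa
τ_m = K_s·8F_mD/(πd³) = 1.0478 × 105.57 = 110.62 MPa
Goodman: 1/n_f = τ_a/S_se + τ_m/S_su = 34.042/330 + 110.62/944 = 0.10316 + 0.11718 = 0.22034
n_f = 1/0.22034 = 4.538

4.54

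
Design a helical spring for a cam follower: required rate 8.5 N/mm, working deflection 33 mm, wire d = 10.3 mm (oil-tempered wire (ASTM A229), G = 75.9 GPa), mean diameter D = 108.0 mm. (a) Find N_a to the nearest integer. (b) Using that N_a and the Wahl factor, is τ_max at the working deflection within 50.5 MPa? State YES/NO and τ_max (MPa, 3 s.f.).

(a) 10 coils; (b) NO, τ_max = 80.1 MPa

N_a = Gd⁴/(8D³k) = (75.9×10³)(10.3⁴)/(8·108.0³·8.5) = 9.973 → N_a = 10
Actual rate k = Gd⁴/(8D³·10) = 8.4768 N/mm
Working load F = kδ = 8.4768·33 = 279.73 N
C = 108.0/10.3 = 10.4854; K_W = (4C−1)/(4C−4)+0.615/C = 1.1377
τ_max = K_W·8FD/(πd³) = 1.1377·70.404 = 80.1 MPa
τ_max > 50.5 MPa → exceeds allowable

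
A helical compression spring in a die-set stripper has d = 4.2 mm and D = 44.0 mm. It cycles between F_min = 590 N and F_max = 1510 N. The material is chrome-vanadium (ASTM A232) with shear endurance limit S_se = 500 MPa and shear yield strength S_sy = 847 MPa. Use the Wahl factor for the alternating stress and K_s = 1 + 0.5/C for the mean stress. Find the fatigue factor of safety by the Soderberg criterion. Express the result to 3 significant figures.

C = D/d = 44.0/4.2 = 10.4762; K_W = (4C−1)/(4C−4)+0.615/C = 1.1379; K_s = 1+0.5/C = 1.0477
F_a = (F_max−F_min)/2 = 460 N; F_m = (F_max+F_min)/2 = 1050 N
τ_a = K_W·8F_aD/(πd³) = 1.1379 × 695.67 = 791.57 MPa
τ_m = K_s·8F_mD/(πd³) = 1.0477 × 1587.9 = 1663.7 MPa
Soderberg: 1/n_f = τ_a/S_se + τ_m/S_sy = 791.57/500 + 1663.7/847 = 1.58313 + 1.96426 = 3.5474
n_f = 1/3.5474 = 0.2819

0.282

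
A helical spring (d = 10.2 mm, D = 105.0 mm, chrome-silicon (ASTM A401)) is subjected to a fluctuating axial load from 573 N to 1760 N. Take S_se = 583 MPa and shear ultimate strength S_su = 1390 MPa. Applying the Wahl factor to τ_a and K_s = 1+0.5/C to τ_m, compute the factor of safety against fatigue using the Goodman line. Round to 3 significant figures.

1.94

C = D/d = 105.0/10.2 = 10.2941; K_W = (4C−1)/(4C−4)+0.615/C = 1.1404; K_s = 1+0.5/C = 1.0486
F_a = (F_max−F_min)/2 = 593.5 N; F_m = (F_max+F_min)/2 = 1166.5 N
τ_a = K_W·8F_aD/(πd³) = 1.1404 × 149.54 = 170.54 MPa
τ_m = K_s·8F_mD/(πd³) = 1.0486 × 293.91 = 308.19 MPa
Goodman: 1/n_f = τ_a/S_se + τ_m/S_su = 170.54/583 + 308.19/1390 = 0.29252 + 0.22172 = 0.51423
n_f = 1/0.51423 = 1.945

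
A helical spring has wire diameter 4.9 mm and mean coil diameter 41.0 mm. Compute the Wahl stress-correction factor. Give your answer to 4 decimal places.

C = D/d = 41.0/4.9 = 8.3673
K_W = (4C−1)/(4C−4) + 0.615/C = 32.469/29.469 + 0.0735 = 1.1753

1.1753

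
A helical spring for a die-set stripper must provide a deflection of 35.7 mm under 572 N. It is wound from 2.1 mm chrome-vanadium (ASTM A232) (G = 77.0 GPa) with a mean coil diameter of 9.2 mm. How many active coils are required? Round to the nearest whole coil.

Required rate k = F/δ = 572/35.7 = 16.022 N/mm
N_a = Gd⁴/(8D³k) = (77.0×10³ × 2.1⁴)/(8 × 9.2³ × 16.022)
    = 1.4975e+06 / 99811.7 = 15 → 15 coils

15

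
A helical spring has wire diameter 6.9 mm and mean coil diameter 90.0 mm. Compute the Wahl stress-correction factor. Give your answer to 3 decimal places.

C = D/d = 90.0/6.9 = 13.0435
K_W = (4C−1)/(4C−4) + 0.615/C = 51.174/48.174 + 0.0472 = 1.1094

1.109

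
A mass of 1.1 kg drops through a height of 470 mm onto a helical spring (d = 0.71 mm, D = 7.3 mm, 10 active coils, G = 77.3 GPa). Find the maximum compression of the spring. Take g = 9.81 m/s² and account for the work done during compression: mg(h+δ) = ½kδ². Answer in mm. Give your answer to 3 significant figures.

145 mm

k = Gd⁴/(8D³N_a) = (77.3×10³)(0.71⁴)/(8·7.3³·10) = 0.63118 N/mm
W = mg = 1.1 × 9.81 = 10.791 N
½kδ² − Wδ − Wh = 0 → δ = (W + √(W² + 2kWh))/k
δ = (10.791 + √(116.45 + 6402.42))/0.63118 = (10.791 + 80.739)/0.63118 = 145.01 mm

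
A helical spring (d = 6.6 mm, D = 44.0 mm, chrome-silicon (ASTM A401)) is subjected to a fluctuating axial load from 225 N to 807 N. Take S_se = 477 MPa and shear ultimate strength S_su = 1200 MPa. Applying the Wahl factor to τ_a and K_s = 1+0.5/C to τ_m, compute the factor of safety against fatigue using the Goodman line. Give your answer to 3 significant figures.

C = D/d = 44.0/6.6 = 6.6667; K_W = (4C−1)/(4C−4)+0.615/C = 1.2246; K_s = 1+0.5/C = 1.0750
F_a = (F_max−F_min)/2 = 291 N; F_m = (F_max+F_min)/2 = 516 N
τ_a = K_W·8F_aD/(πd³) = 1.2246 × 113.41 = 138.88 MPa
τ_m = K_s·8F_mD/(πd³) = 1.0750 × 201.1 = 216.18 MPa
Goodman: 1/n_f = τ_a/S_se + τ_m/S_su = 138.88/477 + 216.18/1200 = 0.29116 + 0.18015 = 0.47131
n_f = 1/0.47131 = 2.122

2.12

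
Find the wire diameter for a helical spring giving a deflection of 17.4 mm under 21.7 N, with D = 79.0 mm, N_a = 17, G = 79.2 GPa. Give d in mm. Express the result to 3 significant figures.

5.70 mm

Required rate k = F/δ = 21.7/17.4 = 1.2471 N/mm
d = (8D³N_a·k / G)^(1/4) = (8·79.0³·17·1.2471 / (79.2×10³))^0.25
  = (1055.9)^0.25 = 5.7003 mm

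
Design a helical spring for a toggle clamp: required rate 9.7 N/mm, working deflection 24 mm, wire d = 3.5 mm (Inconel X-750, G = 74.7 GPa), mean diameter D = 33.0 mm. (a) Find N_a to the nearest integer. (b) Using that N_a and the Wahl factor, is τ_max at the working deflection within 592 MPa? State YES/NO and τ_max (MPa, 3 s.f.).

N_a = Gd⁴/(8D³k) = (74.7×10³)(3.5⁴)/(8·33.0³·9.7) = 4.02 → N_a = 4
Actual rate k = Gd⁴/(8D³·4) = 9.7477 N/mm
Working load F = kδ = 9.7477·24 = 233.94 N
C = 33.0/3.5 = 9.4286; K_W = (4C−1)/(4C−4)+0.615/C = 1.1542
τ_max = K_W·8FD/(πd³) = 1.1542·458.52 = 529.23 MPa
τ_max ≤ 592 MPa → acceptable

(a) 4 coils; (b) YES, τ_max = 529 MPa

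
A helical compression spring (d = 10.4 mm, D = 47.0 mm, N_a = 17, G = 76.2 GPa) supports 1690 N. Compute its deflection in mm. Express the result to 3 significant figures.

26.8 mm

k = Gd⁴/(8D³N_a) = (76.2×10³)(10.4⁴)/(8·47.0³·17) = 63.133 N/mm
δ = F/k = 1690 / 63.133 = 26.769 mm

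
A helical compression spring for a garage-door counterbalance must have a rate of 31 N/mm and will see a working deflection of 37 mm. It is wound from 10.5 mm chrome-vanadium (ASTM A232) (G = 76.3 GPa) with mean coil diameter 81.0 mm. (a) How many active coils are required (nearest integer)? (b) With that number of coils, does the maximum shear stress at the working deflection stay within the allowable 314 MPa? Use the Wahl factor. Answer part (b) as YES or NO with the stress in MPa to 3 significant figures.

N_a = Gd⁴/(8D³k) = (76.3×10³)(10.5⁴)/(8·81.0³·31) = 7.037 → N_a = 7
Actual rate k = Gd⁴/(8D³·7) = 31.163 N/mm
Working load F = kδ = 31.163·37 = 1153 N
C = 81.0/10.5 = 7.7143; K_W = (4C−1)/(4C−4)+0.615/C = 1.1914
τ_max = K_W·8FD/(πd³) = 1.1914·205.45 = 244.77 MPa
τ_max ≤ 314 MPa → acceptable

(a) 7 coils; (b) YES, τ_max = 245 MPa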